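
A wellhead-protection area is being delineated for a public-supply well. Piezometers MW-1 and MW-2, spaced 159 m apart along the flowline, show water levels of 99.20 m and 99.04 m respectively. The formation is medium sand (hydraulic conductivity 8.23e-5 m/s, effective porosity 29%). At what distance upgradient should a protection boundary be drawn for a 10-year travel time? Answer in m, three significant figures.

90.1 m

Hydraulic gradient i = (99.20 − 99.04) / 159 = 0.16 / 159 = 0.001006
K = 8.23e-5 m/s × 86400 s/d = 7.111 m/d
q = Ki = 7.111 × 0.001006 = 0.007155 m/d
Seepage velocity v = q / n = 0.007155 / 0.29 = 0.02467 m/d
T = 10 yr × 365 = 3650 d
L = v × T = 0.02467 × 3650 = 90.06 m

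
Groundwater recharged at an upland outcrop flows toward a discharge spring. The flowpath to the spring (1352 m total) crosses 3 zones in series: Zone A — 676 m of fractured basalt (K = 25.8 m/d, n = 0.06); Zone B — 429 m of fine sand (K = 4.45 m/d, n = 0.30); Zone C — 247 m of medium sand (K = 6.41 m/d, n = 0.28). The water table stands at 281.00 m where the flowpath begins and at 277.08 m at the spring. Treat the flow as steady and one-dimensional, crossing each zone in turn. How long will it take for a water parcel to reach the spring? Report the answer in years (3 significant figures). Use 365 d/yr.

26.9 years

Total head drop ΔH = 281.00 − 277.08 = 3.92 m
Steady 1-D flow in series ⇒ the Darcy flux q is identical in every zone and the zone head losses add (resistances L/K in series).
Σ(L/K) = 676/25.8 + 429/4.45 + 247/6.41 = 26.20 + 96.40 + 38.53 = 161.1 d
q = ΔH / Σ(L/K) = 3.92 / 161.1 = 0.02433 m/d (same in every zone)
Zone A: v = q/n = 0.02433/0.06 = 0.4054 m/d → t_A = 676/0.4054 = 1667 d
Zone B: v = q/n = 0.02433/0.30 = 0.08109 m/d → t_B = 429/0.08109 = 5290 d
Zone C: v = q/n = 0.02433/0.28 = 0.08688 m/d → t_C = 247/0.08688 = 2843 d
Total t = 1667 + 5290 + 2843 = 9801 d
   = 9801 / 365 = 26.9 yr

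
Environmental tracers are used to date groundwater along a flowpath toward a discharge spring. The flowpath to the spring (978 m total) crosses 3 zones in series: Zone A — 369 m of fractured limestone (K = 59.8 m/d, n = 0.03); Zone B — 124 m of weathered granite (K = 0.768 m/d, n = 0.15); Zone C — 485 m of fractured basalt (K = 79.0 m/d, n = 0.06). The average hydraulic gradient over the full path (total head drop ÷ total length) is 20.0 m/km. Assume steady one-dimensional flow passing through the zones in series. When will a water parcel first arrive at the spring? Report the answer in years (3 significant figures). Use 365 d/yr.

1.43 years

Continuity: the same q passes through each zone, so ΔH = q·Σ(L_j/K_j) — the zones act as resistances in series.
Σ(L/K) = 369/59.8 + 124/0.768 + 485/79.0 = 6.171 + 161.5 + 6.139 = 173.8 d
K_eq = L_total / Σ(L/K) = 978 / 173.8 = 5.628 m/d
q = K_eq · i = 5.628 × 0.020 = 0.1126 m/d (same in every zone)
Zone A: v = q/n = 0.1126/0.03 = 3.752 m/d → t_A = 369/3.752 = 98.34 d
Zone B: v = q/n = 0.1126/0.15 = 0.7504 m/d → t_B = 124/0.7504 = 165.2 d
Zone C: v = q/n = 0.1126/0.06 = 1.876 m/d → t_C = 485/1.876 = 258.5 d
Total t = 98.34 + 165.2 + 258.5 = 522.1 d
   = 522.1 / 365 = 1.43 yr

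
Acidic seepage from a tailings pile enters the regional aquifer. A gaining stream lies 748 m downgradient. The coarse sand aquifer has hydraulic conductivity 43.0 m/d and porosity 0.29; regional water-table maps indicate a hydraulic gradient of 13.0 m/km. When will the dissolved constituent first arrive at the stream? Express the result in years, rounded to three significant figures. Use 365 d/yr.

1.06 years

Specific discharge q = 43.0 × 0.013 = 0.5590 m/d
v = Ki/n = 43.0·0.013/0.29 = 1.928 m/d
t = L / v = 748 / 1.928 = 388.1 d
   = 388.1 / 365 = 1.06 yr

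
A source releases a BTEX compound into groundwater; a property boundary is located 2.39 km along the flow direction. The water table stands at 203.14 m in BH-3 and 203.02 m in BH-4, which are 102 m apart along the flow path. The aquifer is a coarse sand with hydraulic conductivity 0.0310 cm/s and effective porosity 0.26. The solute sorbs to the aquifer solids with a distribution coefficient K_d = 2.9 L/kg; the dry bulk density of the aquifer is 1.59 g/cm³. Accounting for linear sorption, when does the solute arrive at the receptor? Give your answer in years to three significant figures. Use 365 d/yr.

Hydraulic gradient i = (203.14 − 203.02) / 102 = 0.12 / 102 = 0.001176
K = 0.0310 cm/s × 864 = 26.78 m/d
Darcy flux q = K·i = 26.78 × 0.001176 = 0.03151 m/d
v_s = q/n_e = 0.03151/0.26 = 0.1212 m/d
Retardation R = 1 + ρ_b·K_d/n = 1 + 1.59×2.9/0.26 = 18.73
Contaminant velocity v_c = v/R = 0.1212/18.73 = 0.006469 m/d
L = 2.39 km = 2390 m
t = L/v_c = 2390/0.006469 = 369500 d
   = 369500/365 = 1010 yr

1010 years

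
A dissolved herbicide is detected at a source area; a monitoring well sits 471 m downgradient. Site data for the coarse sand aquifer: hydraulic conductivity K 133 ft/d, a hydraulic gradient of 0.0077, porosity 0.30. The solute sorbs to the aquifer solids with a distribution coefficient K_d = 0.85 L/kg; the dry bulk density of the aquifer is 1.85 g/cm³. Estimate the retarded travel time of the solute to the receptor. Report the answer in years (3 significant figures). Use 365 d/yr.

7.74 years

K = 133 ft/d × 0.3048 = 40.54 m/d
Darcy flux q = K·i = 40.54 × 0.0077 = 0.3121 m/d
Seepage velocity v = q / n = 0.3121 / 0.30 = 1.040 m/d
Retardation R = 1 + ρ_b·K_d/n = 1 + 1.85×0.85/0.30 = 6.242
Contaminant velocity v_c = v/R = 1.040/6.242 = 0.1667 m/d
t = L/v_c = 471/0.1667 = 2825 d
   = 2825/365 = 7.74 yr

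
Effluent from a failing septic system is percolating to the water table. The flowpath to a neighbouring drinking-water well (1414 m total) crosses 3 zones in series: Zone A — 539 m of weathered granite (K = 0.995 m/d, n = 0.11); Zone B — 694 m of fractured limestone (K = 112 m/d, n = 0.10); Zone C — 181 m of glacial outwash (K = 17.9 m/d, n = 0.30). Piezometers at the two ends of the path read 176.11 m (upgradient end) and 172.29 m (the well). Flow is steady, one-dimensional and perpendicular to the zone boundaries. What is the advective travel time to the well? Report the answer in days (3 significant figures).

Total head drop ΔH = 176.11 − 172.29 = 3.82 m
Steady 1-D flow in series ⇒ the Darcy flux q is identical in every zone and the zone head losses add (resistances L/K in series).
Σ(L/K) = 539/0.995 + 694/112 + 181/17.9 = 541.7 + 6.196 + 10.11 = 558.0 d
q = ΔH / Σ(L/K) = 3.82 / 558.0 = 0.006846 m/d (same in every zone)
Zone A: v = q/n = 0.006846/0.11 = 0.06223 m/d → t_A = 539/0.06223 = 8661 d
Zone B: v = q/n = 0.006846/0.10 = 0.06846 m/d → t_B = 694/0.06846 = 10140 d
Zone C: v = q/n = 0.006846/0.30 = 0.02282 m/d → t_C = 181/0.02282 = 7932 d
Total t = 8661 + 10140 + 7932 = 26730 d

26700 days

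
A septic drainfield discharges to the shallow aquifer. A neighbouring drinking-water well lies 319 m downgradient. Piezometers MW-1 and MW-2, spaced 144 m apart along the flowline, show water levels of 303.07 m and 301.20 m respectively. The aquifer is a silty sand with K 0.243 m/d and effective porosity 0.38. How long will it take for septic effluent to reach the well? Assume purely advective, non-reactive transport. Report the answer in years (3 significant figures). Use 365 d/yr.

Hydraulic gradient i = (303.07 − 301.20) / 144 = 1.87 / 144 = 0.01299
Darcy flux q = K·i = 0.243 × 0.01299 = 0.003156 m/d
v = Ki/n = 0.243·0.01299/0.38 = 0.008304 m/d
t = L / v = 319 / 0.008304 = 38410 d
   = 38410 / 365 = 105 yr

105 years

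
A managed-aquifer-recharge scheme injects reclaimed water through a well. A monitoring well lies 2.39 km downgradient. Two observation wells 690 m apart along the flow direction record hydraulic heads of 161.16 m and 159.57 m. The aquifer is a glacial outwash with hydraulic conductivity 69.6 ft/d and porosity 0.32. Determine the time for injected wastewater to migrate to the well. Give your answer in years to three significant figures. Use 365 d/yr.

Hydraulic gradient i = (161.16 − 159.57) / 690 = 1.59 / 690 = 0.002304
K = 69.6 ft/d × 0.3048 = 21.21 m/d
Darcy flux q = K·i = 21.21 × 0.002304 = 0.04888 m/d
Average linear velocity = 0.04888 / 0.32 = 0.1528 m/d
L = 2.39 km = 2390 m
t = L / v = 2390 / 0.1528 = 15650 d
   = 15650 / 365 = 42.9 yr

42.9 years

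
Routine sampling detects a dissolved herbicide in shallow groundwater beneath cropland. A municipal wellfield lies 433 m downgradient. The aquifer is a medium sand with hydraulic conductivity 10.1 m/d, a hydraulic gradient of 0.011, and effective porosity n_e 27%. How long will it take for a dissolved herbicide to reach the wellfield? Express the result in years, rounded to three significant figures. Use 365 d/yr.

2.88 years

Darcy flux q = K·i = 10.1 × 0.011 = 0.1111 m/d
Average linear velocity = 0.1111 / 0.27 = 0.4115 m/d
t = L / v = 433 / 0.4115 = 1052 d
   = 1052 / 365 = 2.88 yr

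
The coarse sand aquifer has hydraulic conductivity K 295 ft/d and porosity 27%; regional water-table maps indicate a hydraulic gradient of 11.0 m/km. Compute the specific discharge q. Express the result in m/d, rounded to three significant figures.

0.989 m/d

K = 295 ft/d × 0.3048 = 89.92 m/d
Darcy flux q = K·i = 89.92 × 0.011 = 0.9891 m/d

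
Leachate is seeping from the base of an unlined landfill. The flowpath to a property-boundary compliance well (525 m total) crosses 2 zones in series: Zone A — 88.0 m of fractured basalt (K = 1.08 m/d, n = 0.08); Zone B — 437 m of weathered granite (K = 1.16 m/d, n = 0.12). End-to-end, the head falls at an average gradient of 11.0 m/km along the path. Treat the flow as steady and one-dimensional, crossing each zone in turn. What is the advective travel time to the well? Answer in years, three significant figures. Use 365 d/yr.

12.9 years

Continuity: the same q passes through each zone, so ΔH = q·Σ(L_j/K_j) — the zones act as resistances in series.
Σ(L/K) = 88.0/1.08 + 437/1.16 = 81.48 + 376.7 = 458.2 d
K_eq = L_total / Σ(L/K) = 525 / 458.2 = 1.146 m/d
q = K_eq · i = 1.146 × 0.011 = 0.01260 m/d (same in every zone)
Zone A: v = q/n = 0.01260/0.08 = 0.1575 m/d → t_A = 88.0/0.1575 = 558.6 d
Zone B: v = q/n = 0.01260/0.12 = 0.1050 m/d → t_B = 437/0.1050 = 4161 d
Total t = 558.6 + 4161 = 4719 d
   = 4719 / 365 = 12.9 yr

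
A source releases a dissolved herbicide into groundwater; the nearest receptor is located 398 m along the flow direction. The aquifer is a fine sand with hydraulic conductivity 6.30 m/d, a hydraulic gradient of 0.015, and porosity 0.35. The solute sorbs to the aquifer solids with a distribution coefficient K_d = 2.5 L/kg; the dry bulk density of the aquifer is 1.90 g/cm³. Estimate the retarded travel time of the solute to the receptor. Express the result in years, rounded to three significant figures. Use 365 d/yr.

q = Ki = 6.30 × 0.015 = 0.09450 m/d
Seepage velocity v = q / n = 0.09450 / 0.35 = 0.2700 m/d
Retardation R = 1 + ρ_b·K_d/n = 1 + 1.90×2.5/0.35 = 14.57
Contaminant velocity v_c = v/R = 0.2700/14.57 = 0.01853 m/d
t = L/v_c = 398/0.01853 = 21480 d
   = 21480/365 = 58.8 yr

58.8 years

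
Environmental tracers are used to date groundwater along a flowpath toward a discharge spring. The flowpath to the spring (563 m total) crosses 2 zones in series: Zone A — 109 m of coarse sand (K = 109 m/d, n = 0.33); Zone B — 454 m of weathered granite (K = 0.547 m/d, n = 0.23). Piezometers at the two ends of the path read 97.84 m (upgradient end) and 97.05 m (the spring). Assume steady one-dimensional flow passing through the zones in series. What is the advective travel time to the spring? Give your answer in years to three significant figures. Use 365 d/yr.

405 years

Total head drop ΔH = 97.84 − 97.05 = 0.79 m
Steady 1-D flow in series ⇒ the Darcy flux q is identical in every zone and the zone head losses add (resistances L/K in series).
Σ(L/K) = 109/109 + 454/0.547 = 1.000 + 830.0 = 831.0 d
q = ΔH / Σ(L/K) = 0.79 / 831.0 = 9.507e-4 m/d (same in every zone)
Zone A: v = q/n = 9.507e-4/0.33 = 0.002881 m/d → t_A = 109/0.002881 = 37840 d
Zone B: v = q/n = 9.507e-4/0.23 = 0.004133 m/d → t_B = 454/0.004133 = 109800 d
Total t = 37840 + 109800 = 147700 d
   = 147700 / 365 = 405 yr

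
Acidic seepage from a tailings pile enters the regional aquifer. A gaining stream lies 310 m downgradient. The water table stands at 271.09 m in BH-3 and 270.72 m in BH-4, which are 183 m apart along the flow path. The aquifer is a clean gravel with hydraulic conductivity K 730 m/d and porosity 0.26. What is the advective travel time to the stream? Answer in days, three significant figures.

54.6 days

Hydraulic gradient i = (271.09 − 270.72) / 183 = 0.37 / 183 = 0.002022
Darcy flux q = K·i = 730 × 0.002022 = 1.476 m/d
Average linear velocity = 1.476 / 0.26 = 5.677 m/d
t = L / v = 310 / 5.677 = 54.61 d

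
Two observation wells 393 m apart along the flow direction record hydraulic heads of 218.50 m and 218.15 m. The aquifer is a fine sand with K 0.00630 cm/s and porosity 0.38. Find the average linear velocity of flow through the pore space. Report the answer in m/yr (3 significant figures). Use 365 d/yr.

4.66 m/yr

Hydraulic gradient i = (218.50 − 218.15) / 393 = 0.35 / 393 = 8.906e-4
K = 0.00630 cm/s × 864 = 5.443 m/d
Specific discharge q = 5.443 × 8.906e-4 = 0.004848 m/d
Seepage velocity v = q / n = 0.004848 / 0.38 = 0.01276 m/d
   = 0.01276 × 365 = 4.66 m/yr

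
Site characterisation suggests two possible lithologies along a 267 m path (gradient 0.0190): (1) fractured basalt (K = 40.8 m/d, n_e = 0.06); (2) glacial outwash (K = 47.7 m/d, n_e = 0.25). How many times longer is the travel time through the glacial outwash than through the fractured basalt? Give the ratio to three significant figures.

3.56

Unit 1 (fractured basalt): v = 40.8×0.019/0.06 = 12.92 m/d, t = 267/12.92 = 20.67 d
Unit 2 (glacial outwash): v = 47.7×0.019/0.25 = 3.625 m/d, t = 267/3.625 = 73.65 d
t(glacial outwash) / t(fractured basalt) = 73.65/20.67 = 3.56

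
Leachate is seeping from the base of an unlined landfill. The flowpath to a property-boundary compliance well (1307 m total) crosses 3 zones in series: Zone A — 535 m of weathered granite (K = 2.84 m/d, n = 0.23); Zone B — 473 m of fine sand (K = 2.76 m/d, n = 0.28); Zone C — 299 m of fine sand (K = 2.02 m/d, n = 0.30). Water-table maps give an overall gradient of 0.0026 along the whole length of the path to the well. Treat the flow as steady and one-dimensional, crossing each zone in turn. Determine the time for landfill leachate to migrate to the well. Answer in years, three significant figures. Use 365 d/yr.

141 years

Continuity: the same q passes through each zone, so ΔH = q·Σ(L_j/K_j) — the zones act as resistances in series.
Σ(L/K) = 535/2.84 + 473/2.76 + 299/2.02 = 188.4 + 171.4 + 148.0 = 507.8 d
K_eq = L_total / Σ(L/K) = 1307 / 507.8 = 2.574 m/d
q = K_eq · i = 2.574 × 0.0026 = 0.006692 m/d (same in every zone)
Zone A: v = q/n = 0.006692/0.23 = 0.02910 m/d → t_A = 535/0.02910 = 18390 d
Zone B: v = q/n = 0.006692/0.28 = 0.02390 m/d → t_B = 473/0.02390 = 19790 d
Zone C: v = q/n = 0.006692/0.30 = 0.02231 m/d → t_C = 299/0.02231 = 13400 d
Total t = 18390 + 19790 + 13400 = 51580 d
   = 51580 / 365 = 141 yr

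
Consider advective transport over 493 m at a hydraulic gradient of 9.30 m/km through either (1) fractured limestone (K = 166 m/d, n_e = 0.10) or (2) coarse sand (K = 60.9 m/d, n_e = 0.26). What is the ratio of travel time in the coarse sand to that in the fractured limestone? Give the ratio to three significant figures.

Unit 1 (fractured limestone): v = 166×0.0093/0.10 = 15.44 m/d, t = 493/15.44 = 31.93 d
Unit 2 (coarse sand): v = 60.9×0.0093/0.26 = 2.178 m/d, t = 493/2.178 = 226.3 d
t(coarse sand) / t(fractured limestone) = 226.3/31.93 = 7.09

7.09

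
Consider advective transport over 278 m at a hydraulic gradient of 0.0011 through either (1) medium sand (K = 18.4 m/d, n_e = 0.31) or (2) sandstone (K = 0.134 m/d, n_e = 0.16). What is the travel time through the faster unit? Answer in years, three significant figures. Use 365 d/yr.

11.7 years

Unit 1 (medium sand): v = 18.4×0.0011/0.31 = 0.06529 m/d, t = 278/0.06529 = 4258 d
Unit 2 (sandstone): v = 0.134×0.0011/0.16 = 9.213e-4 m/d, t = 278/9.213e-4 = 301800 d
Faster: 4258 d / 365 = 11.7 yr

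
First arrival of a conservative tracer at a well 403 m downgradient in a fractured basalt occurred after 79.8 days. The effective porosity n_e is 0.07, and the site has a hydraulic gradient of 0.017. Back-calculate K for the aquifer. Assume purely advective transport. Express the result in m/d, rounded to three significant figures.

v = L / t = 403 / 79.8 = 5.050 m/d
K = v · n / i = 5.050 × 0.07 / 0.017 = 20.8 m/d

20.8 m/d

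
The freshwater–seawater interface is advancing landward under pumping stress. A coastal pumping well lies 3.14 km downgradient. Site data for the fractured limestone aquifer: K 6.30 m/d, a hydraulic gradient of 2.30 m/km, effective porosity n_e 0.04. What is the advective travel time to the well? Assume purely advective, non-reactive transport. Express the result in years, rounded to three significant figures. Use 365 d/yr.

Specific discharge q = 6.30 × 0.0023 = 0.01449 m/d
Average linear velocity = 0.01449 / 0.04 = 0.3622 m/d
L = 3.14 km = 3140 m
t = L / v = 3140 / 0.3622 = 8668 d
   = 8668 / 365 = 23.7 yr

23.7 years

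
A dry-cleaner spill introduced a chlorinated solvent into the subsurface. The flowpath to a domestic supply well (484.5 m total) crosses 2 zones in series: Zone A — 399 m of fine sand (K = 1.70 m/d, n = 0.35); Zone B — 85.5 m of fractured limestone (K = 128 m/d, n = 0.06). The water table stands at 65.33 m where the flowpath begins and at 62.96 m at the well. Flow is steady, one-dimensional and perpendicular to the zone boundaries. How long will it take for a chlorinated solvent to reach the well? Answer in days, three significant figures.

Total head drop ΔH = 65.33 − 62.96 = 2.37 m
Continuity: the same q passes through each zone, so ΔH = q·Σ(L_j/K_j) — the zones act as resistances in series.
Σ(L/K) = 399/1.70 + 85.5/128 = 234.7 + 0.6680 = 235.4 d
q = ΔH / Σ(L/K) = 2.37 / 235.4 = 0.01007 m/d (same in every zone)
Zone A: v = q/n = 0.01007/0.35 = 0.02877 m/d → t_A = 399/0.02877 = 13870 d
Zone B: v = q/n = 0.01007/0.06 = 0.1678 m/d → t_B = 85.5/0.1678 = 509.5 d
Total t = 13870 + 509.5 = 14380 d

14400 days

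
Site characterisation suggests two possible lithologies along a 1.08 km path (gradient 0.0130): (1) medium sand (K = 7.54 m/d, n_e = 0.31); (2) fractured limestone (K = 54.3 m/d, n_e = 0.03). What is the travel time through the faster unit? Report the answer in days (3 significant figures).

Unit 1 (medium sand): v = 7.54×0.013/0.31 = 0.3162 m/d, t = 1080/0.3162 = 3416 d
Unit 2 (fractured limestone): v = 54.3×0.013/0.03 = 23.53 m/d, t = 1080/23.53 = 45.90 d
Faster unit: t = 45.9 d

45.9 days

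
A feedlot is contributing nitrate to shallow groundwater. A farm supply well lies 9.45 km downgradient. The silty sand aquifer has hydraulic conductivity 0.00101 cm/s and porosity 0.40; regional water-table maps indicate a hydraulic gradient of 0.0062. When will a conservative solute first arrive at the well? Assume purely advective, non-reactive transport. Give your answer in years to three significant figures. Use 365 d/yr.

1910 years

K = 0.00101 cm/s × 864 = 0.8726 m/d
Specific discharge q = 0.8726 × 0.0062 = 0.005410 m/d
v = Ki/n = 0.8726·0.0062/0.40 = 0.01353 m/d
L = 9.45 km = 9450 m
t = L / v = 9450 / 0.01353 = 698700 d
   = 698700 / 365 = 1910 yr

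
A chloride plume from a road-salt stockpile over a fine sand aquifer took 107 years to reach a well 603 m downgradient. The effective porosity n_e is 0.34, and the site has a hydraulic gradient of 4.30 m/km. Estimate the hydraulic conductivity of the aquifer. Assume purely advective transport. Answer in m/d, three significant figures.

1.22 m/d

t = 107 years = 39060 d
v = L / t = 603 / 39060 = 0.01544 m/d
K = v · n / i = 0.01544 × 0.34 / 0.0043 = 1.22 m/d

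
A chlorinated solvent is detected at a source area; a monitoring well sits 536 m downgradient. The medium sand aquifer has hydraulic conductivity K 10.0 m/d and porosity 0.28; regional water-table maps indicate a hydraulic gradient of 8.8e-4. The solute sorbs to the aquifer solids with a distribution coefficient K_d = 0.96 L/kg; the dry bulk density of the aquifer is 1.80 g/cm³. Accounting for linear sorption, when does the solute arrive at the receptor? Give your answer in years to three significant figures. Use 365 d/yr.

Darcy flux q = K·i = 10.0 × 8.8e-4 = 0.008800 m/d
Seepage velocity v = q / n = 0.008800 / 0.28 = 0.03143 m/d
Retardation R = 1 + ρ_b·K_d/n = 1 + 1.80×0.96/0.28 = 7.171
Contaminant velocity v_c = v/R = 0.03143/7.171 = 0.004382 m/d
t = L/v_c = 536/0.004382 = 122300 d
   = 122300/365 = 335 yr

335 years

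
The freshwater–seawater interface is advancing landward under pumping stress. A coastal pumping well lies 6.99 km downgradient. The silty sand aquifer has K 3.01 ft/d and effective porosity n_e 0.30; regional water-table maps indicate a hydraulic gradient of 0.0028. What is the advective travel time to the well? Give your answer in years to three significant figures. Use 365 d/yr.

K = 3.01 ft/d × 0.3048 = 0.9174 m/d
q = Ki = 0.9174 × 0.0028 = 0.002569 m/d
Seepage velocity v = q / n = 0.002569 / 0.30 = 0.008563 m/d
L = 6.99 km = 6990 m
t = L / v = 6990 / 0.008563 = 816300 d
   = 816300 / 365 = 2240 yr

2240 years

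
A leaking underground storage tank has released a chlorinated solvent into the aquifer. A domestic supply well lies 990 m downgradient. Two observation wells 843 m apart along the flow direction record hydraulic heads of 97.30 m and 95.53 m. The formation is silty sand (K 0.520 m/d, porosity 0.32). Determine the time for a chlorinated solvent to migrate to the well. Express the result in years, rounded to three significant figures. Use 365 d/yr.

795 years

Hydraulic gradient i = (97.30 − 95.53) / 843 = 1.77 / 843 = 0.002100
q = Ki = 0.520 × 0.002100 = 0.001092 m/d
v = Ki/n = 0.520·0.002100/0.32 = 0.003412 m/d
t = L / v = 990 / 0.003412 = 290200 d
   = 290200 / 365 = 795 yr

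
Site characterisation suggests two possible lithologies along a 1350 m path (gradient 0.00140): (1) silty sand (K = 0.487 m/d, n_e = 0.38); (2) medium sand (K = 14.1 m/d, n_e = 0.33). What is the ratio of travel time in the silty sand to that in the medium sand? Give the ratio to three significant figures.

33.3

Unit 1 (silty sand): v = 0.487×0.0014/0.38 = 0.001794 m/d, t = 1350/0.001794 = 752400 d
Unit 2 (medium sand): v = 14.1×0.0014/0.33 = 0.05982 m/d, t = 1350/0.05982 = 22570 d
t(silty sand) / t(medium sand) = 752400/22570 = 33.3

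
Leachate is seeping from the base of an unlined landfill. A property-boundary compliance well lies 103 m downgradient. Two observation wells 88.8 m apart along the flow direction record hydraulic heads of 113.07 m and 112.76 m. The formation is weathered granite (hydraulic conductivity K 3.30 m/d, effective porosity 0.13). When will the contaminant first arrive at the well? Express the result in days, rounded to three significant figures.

1160 days

Hydraulic gradient i = (113.07 − 112.76) / 88.8 = 0.31 / 88.8 = 0.003491
Darcy flux q = K·i = 3.30 × 0.003491 = 0.01152 m/d
Seepage velocity v = q / n = 0.01152 / 0.13 = 0.08862 m/d
t = L / v = 103 / 0.08862 = 1162 d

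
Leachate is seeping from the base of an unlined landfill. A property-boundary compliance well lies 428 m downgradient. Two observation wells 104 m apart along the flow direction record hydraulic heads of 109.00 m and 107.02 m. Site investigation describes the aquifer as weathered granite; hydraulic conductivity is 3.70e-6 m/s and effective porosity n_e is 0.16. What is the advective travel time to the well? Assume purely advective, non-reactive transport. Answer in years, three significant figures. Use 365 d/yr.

30.8 years

Hydraulic gradient i = (109.00 − 107.02) / 104 = 1.98 / 104 = 0.01904
K = 3.70e-6 m/s × 86400 s/d = 0.3197 m/d
Darcy flux q = K·i = 0.3197 × 0.01904 = 0.006086 m/d
Seepage velocity v = q / n = 0.006086 / 0.16 = 0.03804 m/d
t = L / v = 428 / 0.03804 = 11250 d
   = 11250 / 365 = 30.8 yr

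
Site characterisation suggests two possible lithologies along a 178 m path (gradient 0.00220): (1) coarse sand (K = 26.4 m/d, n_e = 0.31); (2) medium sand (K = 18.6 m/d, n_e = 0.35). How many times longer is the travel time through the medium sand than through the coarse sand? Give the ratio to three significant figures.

Unit 1 (coarse sand): v = 26.4×0.0022/0.31 = 0.1874 m/d, t = 178/0.1874 = 950.1 d
Unit 2 (medium sand): v = 18.6×0.0022/0.35 = 0.1169 m/d, t = 178/0.1169 = 1522 d
t(medium sand) / t(coarse sand) = 1522/950.1 = 1.60

1.60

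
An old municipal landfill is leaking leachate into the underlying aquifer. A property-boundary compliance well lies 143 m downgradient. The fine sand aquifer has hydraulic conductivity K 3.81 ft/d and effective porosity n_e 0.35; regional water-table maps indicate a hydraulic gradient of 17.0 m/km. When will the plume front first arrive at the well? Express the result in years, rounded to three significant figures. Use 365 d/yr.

6.95 years

K = 3.81 ft/d × 0.3048 = 1.161 m/d
q = Ki = 1.161 × 0.017 = 0.01974 m/d
v = Ki/n = 1.161·0.017/0.35 = 0.05641 m/d
t = L / v = 143 / 0.05641 = 2535 d
   = 2535 / 365 = 6.95 yr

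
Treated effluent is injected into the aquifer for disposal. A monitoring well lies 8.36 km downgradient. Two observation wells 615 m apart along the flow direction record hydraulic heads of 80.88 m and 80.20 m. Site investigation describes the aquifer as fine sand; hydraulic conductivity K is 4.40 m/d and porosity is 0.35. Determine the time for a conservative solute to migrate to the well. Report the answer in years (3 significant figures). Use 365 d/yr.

Hydraulic gradient i = (80.88 − 80.20) / 615 = 0.68 / 615 = 0.001106
Darcy flux q = K·i = 4.40 × 0.001106 = 0.004865 m/d
Seepage velocity v = q / n = 0.004865 / 0.35 = 0.01390 m/d
L = 8.36 km = 8360 m
t = L / v = 8360 / 0.01390 = 601400 d
   = 601400 / 365 = 1650 yr

1650 years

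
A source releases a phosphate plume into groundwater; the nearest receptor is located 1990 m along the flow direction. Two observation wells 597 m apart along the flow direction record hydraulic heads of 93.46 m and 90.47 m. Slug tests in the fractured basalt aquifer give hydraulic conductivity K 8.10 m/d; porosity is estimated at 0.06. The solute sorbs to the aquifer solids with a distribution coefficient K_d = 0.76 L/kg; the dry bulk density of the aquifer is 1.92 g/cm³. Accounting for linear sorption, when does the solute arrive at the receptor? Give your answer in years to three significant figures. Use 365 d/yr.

Hydraulic gradient i = (93.46 − 90.47) / 597 = 2.99 / 597 = 0.005008
q = Ki = 8.10 × 0.005008 = 0.04057 m/d
Average linear velocity = 0.04057 / 0.06 = 0.6761 m/d
Retardation R = 1 + ρ_b·K_d/n = 1 + 1.92×0.76/0.06 = 25.32
Contaminant velocity v_c = v/R = 0.6761/25.32 = 0.02670 m/d
t = L/v_c = 1990/0.02670 = 74520 d
   = 74520/365 = 204 yr

204 years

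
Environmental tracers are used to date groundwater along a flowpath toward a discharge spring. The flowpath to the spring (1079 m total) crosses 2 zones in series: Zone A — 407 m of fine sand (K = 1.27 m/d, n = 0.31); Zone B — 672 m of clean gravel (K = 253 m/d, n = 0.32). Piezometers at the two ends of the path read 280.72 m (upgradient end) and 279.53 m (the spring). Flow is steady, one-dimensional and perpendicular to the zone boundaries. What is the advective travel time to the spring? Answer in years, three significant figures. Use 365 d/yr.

Total head drop ΔH = 280.72 − 279.53 = 1.19 m
Steady 1-D flow in series ⇒ the Darcy flux q is identical in every zone and the zone head losses add (resistances L/K in series).
Σ(L/K) = 407/1.27 + 672/253 = 320.5 + 2.656 = 323.1 d
q = ΔH / Σ(L/K) = 1.19 / 323.1 = 0.003683 m/d (same in every zone)
Zone A: v = q/n = 0.003683/0.31 = 0.01188 m/d → t_A = 407/0.01188 = 34260 d
Zone B: v = q/n = 0.003683/0.32 = 0.01151 m/d → t_B = 672/0.01151 = 58390 d
Total t = 34260 + 58390 = 92650 d
   = 92650 / 365 = 254 yr

254 years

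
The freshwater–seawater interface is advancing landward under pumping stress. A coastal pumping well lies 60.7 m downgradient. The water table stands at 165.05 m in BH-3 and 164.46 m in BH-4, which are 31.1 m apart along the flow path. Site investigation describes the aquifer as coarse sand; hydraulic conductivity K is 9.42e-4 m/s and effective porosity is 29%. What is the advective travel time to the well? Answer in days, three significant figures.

Hydraulic gradient i = (165.05 − 164.46) / 31.1 = 0.59 / 31.1 = 0.01897
K = 9.42e-4 m/s × 86400 s/d = 81.39 m/d
Darcy flux q = K·i = 81.39 × 0.01897 = 1.544 m/d
Average linear velocity = 1.544 / 0.29 = 5.324 m/d
t = L / v = 60.7 / 5.324 = 11.40 d

11.4 days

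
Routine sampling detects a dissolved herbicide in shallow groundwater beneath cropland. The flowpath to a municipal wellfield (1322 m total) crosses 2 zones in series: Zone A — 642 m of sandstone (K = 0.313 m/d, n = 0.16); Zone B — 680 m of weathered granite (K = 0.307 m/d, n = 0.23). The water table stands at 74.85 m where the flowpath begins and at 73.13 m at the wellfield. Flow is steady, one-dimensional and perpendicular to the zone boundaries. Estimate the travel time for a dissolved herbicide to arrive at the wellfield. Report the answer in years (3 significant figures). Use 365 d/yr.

1760 years

Total head drop ΔH = 74.85 − 73.13 = 1.72 m
Continuity: the same q passes through each zone, so ΔH = q·Σ(L_j/K_j) — the zones act as resistances in series.
Σ(L/K) = 642/0.313 + 680/0.307 = 2051 + 2215 = 4266 d
q = ΔH / Σ(L/K) = 1.72 / 4266 = 4.032e-4 m/d (same in every zone)
Zone A: v = q/n = 4.032e-4/0.16 = 0.002520 m/d → t_A = 642/0.002520 = 254800 d
Zone B: v = q/n = 4.032e-4/0.23 = 0.001753 m/d → t_B = 680/0.001753 = 387900 d
Total t = 254800 + 387900 = 642700 d
   = 642700 / 365 = 1760 yr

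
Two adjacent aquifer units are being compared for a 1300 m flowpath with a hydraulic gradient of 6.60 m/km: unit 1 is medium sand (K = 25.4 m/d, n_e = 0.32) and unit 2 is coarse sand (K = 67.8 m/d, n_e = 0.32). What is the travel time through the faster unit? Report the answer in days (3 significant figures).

Unit 1 (medium sand): v = 25.4×0.0066/0.32 = 0.5239 m/d, t = 1300/0.5239 = 2482 d
Unit 2 (coarse sand): v = 67.8×0.0066/0.32 = 1.398 m/d, t = 1300/1.398 = 929.7 d
Faster unit: t = 930 d

930 days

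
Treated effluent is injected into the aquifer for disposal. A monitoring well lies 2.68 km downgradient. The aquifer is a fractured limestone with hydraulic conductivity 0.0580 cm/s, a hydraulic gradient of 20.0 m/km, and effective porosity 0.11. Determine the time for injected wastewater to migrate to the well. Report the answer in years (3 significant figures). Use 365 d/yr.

0.806 years

K = 0.0580 cm/s × 864 = 50.11 m/d
Specific discharge q = 50.11 × 0.020 = 1.002 m/d
v = Ki/n = 50.11·0.020/0.11 = 9.111 m/d
L = 2.68 km = 2680 m
t = L / v = 2680 / 9.111 = 294.1 d
   = 294.1 / 365 = 0.806 yr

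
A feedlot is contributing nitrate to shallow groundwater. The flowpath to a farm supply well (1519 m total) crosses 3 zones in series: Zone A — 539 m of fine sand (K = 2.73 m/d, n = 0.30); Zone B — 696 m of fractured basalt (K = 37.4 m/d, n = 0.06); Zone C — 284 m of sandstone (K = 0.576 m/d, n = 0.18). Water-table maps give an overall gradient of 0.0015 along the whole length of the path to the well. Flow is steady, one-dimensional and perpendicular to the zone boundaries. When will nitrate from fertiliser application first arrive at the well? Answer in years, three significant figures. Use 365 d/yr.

217 years

Steady 1-D flow in series ⇒ the Darcy flux q is identical in every zone and the zone head losses add (resistances L/K in series).
Σ(L/K) = 539/2.73 + 696/37.4 + 284/0.576 = 197.4 + 18.61 + 493.1 = 709.1 d
K_eq = L_total / Σ(L/K) = 1519 / 709.1 = 2.142 m/d
q = K_eq · i = 2.142 × 0.0015 = 0.003213 m/d (same in every zone)
Zone A: v = q/n = 0.003213/0.30 = 0.01071 m/d → t_A = 539/0.01071 = 50320 d
Zone B: v = q/n = 0.003213/0.06 = 0.05355 m/d → t_B = 696/0.05355 = 13000 d
Zone C: v = q/n = 0.003213/0.18 = 0.01785 m/d → t_C = 284/0.01785 = 15910 d
Total t = 50320 + 13000 + 15910 = 79230 d
   = 79230 / 365 = 217 yr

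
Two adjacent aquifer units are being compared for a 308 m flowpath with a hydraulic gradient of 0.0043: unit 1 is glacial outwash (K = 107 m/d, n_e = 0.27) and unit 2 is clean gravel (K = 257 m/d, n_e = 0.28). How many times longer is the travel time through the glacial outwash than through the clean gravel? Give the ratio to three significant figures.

Unit 1 (glacial outwash): v = 107×0.0043/0.27 = 1.704 m/d, t = 308/1.704 = 180.7 d
Unit 2 (clean gravel): v = 257×0.0043/0.28 = 3.947 m/d, t = 308/3.947 = 78.04 d
t(glacial outwash) / t(clean gravel) = 180.7/78.04 = 2.32

2.32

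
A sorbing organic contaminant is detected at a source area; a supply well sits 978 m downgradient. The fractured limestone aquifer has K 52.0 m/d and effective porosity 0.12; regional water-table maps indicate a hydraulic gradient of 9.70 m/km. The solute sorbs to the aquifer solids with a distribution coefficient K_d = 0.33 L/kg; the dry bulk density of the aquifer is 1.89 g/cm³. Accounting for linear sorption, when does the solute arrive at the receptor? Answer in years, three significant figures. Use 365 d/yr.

Specific discharge q = 52.0 × 0.0097 = 0.5044 m/d
v_s = q/n_e = 0.5044/0.12 = 4.203 m/d
Retardation R = 1 + ρ_b·K_d/n = 1 + 1.89×0.33/0.12 = 6.198
Contaminant velocity v_c = v/R = 4.203/6.198 = 0.6782 m/d
t = L/v_c = 978/0.6782 = 1442 d
   = 1442/365 = 3.95 yr

3.95 years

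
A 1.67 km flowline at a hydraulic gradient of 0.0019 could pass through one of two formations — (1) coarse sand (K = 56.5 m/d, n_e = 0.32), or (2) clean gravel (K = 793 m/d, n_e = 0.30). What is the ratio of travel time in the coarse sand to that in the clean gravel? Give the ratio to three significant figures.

15.0

Unit 1 (coarse sand): v = 56.5×0.0019/0.32 = 0.3355 m/d, t = 1670/0.3355 = 4978 d
Unit 2 (clean gravel): v = 793×0.0019/0.30 = 5.022 m/d, t = 1670/5.022 = 332.5 d
t(coarse sand) / t(clean gravel) = 4978/332.5 = 15.0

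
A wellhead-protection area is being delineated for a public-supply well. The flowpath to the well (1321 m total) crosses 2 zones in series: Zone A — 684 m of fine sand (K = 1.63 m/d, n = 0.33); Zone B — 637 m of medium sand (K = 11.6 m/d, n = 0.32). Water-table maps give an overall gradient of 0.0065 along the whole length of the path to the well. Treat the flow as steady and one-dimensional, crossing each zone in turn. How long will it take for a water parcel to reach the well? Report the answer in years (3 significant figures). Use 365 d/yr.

Continuity: the same q passes through each zone, so ΔH = q·Σ(L_j/K_j) — the zones act as resistances in series.
Σ(L/K) = 684/1.63 + 637/11.6 = 419.6 + 54.91 = 474.5 d
K_eq = L_total / Σ(L/K) = 1321 / 474.5 = 2.784 m/d
q = K_eq · i = 2.784 × 0.0065 = 0.01809 m/d (same in every zone)
Zone A: v = q/n = 0.01809/0.33 = 0.05483 m/d → t_A = 684/0.05483 = 12470 d
Zone B: v = q/n = 0.01809/0.32 = 0.05654 m/d → t_B = 637/0.05654 = 11270 d
Total t = 12470 + 11270 = 23740 d
   = 23740 / 365 = 65.0 yr

65.0 years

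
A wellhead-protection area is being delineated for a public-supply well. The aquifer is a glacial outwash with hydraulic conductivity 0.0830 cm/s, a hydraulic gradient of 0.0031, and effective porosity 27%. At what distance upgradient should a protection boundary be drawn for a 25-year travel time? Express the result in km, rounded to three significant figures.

K = 0.0830 cm/s × 864 = 71.71 m/d
q = Ki = 71.71 × 0.0031 = 0.2223 m/d
v = Ki/n = 71.71·0.0031/0.27 = 0.8234 m/d
T = 25 yr × 365 = 9125 d
L = v × T = 0.8234 × 9125 = 7513 m
   = 7.51 km

7.51 km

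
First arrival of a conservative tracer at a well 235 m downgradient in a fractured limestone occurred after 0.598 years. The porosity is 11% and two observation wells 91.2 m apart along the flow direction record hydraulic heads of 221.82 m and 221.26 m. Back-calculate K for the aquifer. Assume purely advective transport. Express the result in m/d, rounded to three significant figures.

19.3 m/d

Hydraulic gradient i = (221.82 − 221.26) / 91.2 = 0.56 / 91.2 = 0.006140
t = 0.598 years = 218.3 d
v = L / t = 235 / 218.3 = 1.077 m/d
K = v · n / i = 1.077 × 0.11 / 0.006140 = 19.3 m/d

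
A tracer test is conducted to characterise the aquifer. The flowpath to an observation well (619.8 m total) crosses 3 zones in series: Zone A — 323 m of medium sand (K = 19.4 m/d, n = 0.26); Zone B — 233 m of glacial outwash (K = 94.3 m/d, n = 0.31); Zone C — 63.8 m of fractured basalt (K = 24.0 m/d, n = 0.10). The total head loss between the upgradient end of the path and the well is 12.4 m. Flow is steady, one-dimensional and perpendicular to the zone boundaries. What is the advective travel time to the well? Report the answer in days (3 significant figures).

Steady 1-D flow in series ⇒ the Darcy flux q is identical in every zone and the zone head losses add (resistances L/K in series).
Σ(L/K) = 323/19.4 + 233/94.3 + 63.8/24.0 = 16.65 + 2.471 + 2.658 = 21.78 d
q = ΔH / Σ(L/K) = 12.4 / 21.78 = 0.5694 m/d (same in every zone)
Zone A: v = q/n = 0.5694/0.26 = 2.190 m/d → t_A = 323/2.190 = 147.5 d
Zone B: v = q/n = 0.5694/0.31 = 1.837 m/d → t_B = 233/1.837 = 126.9 d
Zone C: v = q/n = 0.5694/0.10 = 5.694 m/d → t_C = 63.8/5.694 = 11.21 d
Total t = 147.5 + 126.9 + 11.21 = 285.6 d

286 days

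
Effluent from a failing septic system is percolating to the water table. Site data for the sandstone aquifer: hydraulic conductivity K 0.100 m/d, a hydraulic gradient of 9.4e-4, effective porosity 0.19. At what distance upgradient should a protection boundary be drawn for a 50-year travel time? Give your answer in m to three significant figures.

Darcy flux q = K·i = 0.100 × 9.4e-4 = 9.400e-5 m/d
Seepage velocity v = q / n = 9.400e-5 / 0.19 = 4.947e-4 m/d
T = 50 yr × 365 = 18250 d
L = v × T = 4.947e-4 × 18250 = 9.029 m

9.03 m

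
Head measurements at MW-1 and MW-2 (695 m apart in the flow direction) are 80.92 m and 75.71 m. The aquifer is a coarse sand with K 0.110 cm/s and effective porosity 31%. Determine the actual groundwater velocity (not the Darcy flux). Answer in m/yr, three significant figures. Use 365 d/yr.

839 m/yr

Hydraulic gradient i = (80.92 − 75.71) / 695 = 5.21 / 695 = 0.007496
K = 0.110 cm/s × 864 = 95.04 m/d
Specific discharge q = 95.04 × 0.007496 = 0.7125 m/d
Average linear velocity = 0.7125 / 0.31 = 2.298 m/d
   = 2.298 × 365 = 839 m/yr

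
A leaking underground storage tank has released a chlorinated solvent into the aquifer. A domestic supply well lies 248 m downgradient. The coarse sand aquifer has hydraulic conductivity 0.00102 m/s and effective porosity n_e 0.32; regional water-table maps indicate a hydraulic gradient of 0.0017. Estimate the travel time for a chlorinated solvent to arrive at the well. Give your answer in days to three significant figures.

530 days

K = 0.00102 m/s × 86400 s/d = 88.13 m/d
Darcy flux q = K·i = 88.13 × 0.0017 = 0.1498 m/d
Seepage velocity v = q / n = 0.1498 / 0.32 = 0.4682 m/d
t = L / v = 248 / 0.4682 = 529.7 d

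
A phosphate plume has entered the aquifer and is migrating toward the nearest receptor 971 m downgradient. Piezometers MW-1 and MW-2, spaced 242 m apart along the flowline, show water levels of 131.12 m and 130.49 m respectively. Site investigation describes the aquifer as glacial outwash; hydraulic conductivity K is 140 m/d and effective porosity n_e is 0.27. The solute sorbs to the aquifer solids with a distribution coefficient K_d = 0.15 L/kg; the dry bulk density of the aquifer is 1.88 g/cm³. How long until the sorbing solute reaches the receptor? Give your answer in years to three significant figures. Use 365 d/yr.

Hydraulic gradient i = (131.12 − 130.49) / 242 = 0.63 / 242 = 0.002603
q = Ki = 140 × 0.002603 = 0.3645 m/d
v = Ki/n = 140·0.002603/0.27 = 1.350 m/d
Retardation R = 1 + ρ_b·K_d/n = 1 + 1.88×0.15/0.27 = 2.044
Contaminant velocity v_c = v/R = 1.350/2.044 = 0.6603 m/d
t = L/v_c = 971/0.6603 = 1471 d
   = 1471/365 = 4.03 yr

4.03 years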